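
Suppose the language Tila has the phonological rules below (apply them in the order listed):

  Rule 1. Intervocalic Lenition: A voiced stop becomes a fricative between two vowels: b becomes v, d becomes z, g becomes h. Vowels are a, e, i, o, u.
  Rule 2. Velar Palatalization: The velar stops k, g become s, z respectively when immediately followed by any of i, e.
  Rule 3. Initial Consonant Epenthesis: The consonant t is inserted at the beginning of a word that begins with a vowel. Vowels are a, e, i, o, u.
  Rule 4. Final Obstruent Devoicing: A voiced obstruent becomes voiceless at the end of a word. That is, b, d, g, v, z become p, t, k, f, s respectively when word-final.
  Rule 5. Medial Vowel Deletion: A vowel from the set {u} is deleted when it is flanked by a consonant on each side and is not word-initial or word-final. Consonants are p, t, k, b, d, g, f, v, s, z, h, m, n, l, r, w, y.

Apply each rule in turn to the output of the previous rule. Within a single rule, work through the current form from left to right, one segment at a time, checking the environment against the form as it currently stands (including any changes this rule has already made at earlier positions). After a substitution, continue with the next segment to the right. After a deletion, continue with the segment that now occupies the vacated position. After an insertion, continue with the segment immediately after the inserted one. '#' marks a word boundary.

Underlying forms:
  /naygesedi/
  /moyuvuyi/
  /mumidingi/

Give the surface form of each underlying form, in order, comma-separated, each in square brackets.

[nayzesezi], [moyvyi], [mmizinzi]

/naygesedi/:
  Rule 1 Intervocalic Lenition: [naygesedi] → [naygesezi]
  Rule 2 Velar Palatalization: [naygesezi] → [nayzesezi]
  Rule 3 Initial Consonant Epenthesis: no change — [nayzesezi]
  Rule 4 Final Obstruent Devoicing: no change — [nayzesezi]
  Rule 5 Medial Vowel Deletion: no change — [nayzesezi]
/moyuvuyi/:
  Rule 1 Intervocalic Lenition: no change — [moyuvuyi]
  Rule 2 Velar Palatalization: no change — [moyuvuyi]
  Rule 3 Initial Consonant Epenthesis: no change — [moyuvuyi]
  Rule 4 Final Obstruent Devoicing: no change — [moyuvuyi]
  Rule 5 Medial Vowel Deletion: [moyuvuyi] → [moyvyi]
/mumidingi/:
  Rule 1 Intervocalic Lenition: [mumidingi] → [mumizingi]
  Rule 2 Velar Palatalization: [mumizingi] → [mumizinzi]
  Rule 3 Initial Consonant Epenthesis: no change — [mumizinzi]
  Rule 4 Final Obstruent Devoicing: no change — [mumizinzi]
  Rule 5 Medial Vowel Deletion: [mumizinzi] → [mmizinzi]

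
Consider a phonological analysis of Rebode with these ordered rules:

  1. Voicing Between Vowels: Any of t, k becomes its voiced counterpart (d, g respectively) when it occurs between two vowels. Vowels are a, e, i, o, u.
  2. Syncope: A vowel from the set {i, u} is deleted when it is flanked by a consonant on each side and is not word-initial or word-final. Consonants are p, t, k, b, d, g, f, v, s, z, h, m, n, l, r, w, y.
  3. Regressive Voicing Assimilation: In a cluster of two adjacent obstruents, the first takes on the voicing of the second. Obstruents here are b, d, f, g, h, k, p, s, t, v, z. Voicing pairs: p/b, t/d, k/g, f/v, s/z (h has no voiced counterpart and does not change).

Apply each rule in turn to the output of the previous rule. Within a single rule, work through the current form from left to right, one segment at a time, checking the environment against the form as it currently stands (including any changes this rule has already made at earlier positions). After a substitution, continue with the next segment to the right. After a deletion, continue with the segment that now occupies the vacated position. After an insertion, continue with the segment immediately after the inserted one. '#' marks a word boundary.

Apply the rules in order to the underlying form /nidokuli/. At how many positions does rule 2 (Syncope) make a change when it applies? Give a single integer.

2

1 Voicing Between Vowels: [nidokuli] → [nidoguli]
2 Syncope: [nidoguli] → [ndogli]
3 Regressive Voicing Assimilation: no change — [ndogli]
Rule 2 changed 2 position(s).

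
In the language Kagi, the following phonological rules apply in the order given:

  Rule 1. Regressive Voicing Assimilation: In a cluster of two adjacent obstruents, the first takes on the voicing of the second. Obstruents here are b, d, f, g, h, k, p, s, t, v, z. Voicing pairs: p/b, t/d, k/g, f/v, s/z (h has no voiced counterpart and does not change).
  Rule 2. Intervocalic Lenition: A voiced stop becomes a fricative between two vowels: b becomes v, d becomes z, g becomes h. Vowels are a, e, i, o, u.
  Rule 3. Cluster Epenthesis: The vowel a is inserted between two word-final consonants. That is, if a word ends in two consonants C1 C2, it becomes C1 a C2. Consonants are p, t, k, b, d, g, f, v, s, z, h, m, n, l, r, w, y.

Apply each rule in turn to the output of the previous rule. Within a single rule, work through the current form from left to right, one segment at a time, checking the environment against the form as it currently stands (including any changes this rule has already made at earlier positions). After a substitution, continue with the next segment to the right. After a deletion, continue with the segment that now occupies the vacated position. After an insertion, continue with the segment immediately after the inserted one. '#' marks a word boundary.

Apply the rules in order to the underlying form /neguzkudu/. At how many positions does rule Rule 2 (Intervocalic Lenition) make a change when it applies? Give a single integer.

2

Rule 1 Regressive Voicing Assimilation: [neguzkudu] → [neguskudu]
Rule 2 Intervocalic Lenition: [neguskudu] → [nehuskuzu]
Rule 3 Cluster Epenthesis: no change — [nehuskuzu]
Rule Rule 2 changed 2 position(s).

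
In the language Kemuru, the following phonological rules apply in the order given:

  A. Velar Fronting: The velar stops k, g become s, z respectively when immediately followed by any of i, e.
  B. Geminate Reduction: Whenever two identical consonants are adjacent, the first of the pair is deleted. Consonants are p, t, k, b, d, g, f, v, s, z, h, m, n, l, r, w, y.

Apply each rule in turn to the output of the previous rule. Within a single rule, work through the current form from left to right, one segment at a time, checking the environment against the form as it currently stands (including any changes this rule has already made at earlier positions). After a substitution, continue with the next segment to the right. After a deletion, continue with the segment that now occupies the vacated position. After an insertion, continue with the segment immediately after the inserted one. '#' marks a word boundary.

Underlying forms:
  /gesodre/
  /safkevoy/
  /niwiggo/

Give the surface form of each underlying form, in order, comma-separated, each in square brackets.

[zesodre], [safsevoy], [niwigo]

/gesodre/:
  A Velar Fronting: [gesodre] → [zesodre]
  B Geminate Reduction: no change — [zesodre]
/safkevoy/:
  A Velar Fronting: [safkevoy] → [safsevoy]
  B Geminate Reduction: no change — [safsevoy]
/niwiggo/:
  A Velar Fronting: no change — [niwiggo]
  B Geminate Reduction: [niwiggo] → [niwigo]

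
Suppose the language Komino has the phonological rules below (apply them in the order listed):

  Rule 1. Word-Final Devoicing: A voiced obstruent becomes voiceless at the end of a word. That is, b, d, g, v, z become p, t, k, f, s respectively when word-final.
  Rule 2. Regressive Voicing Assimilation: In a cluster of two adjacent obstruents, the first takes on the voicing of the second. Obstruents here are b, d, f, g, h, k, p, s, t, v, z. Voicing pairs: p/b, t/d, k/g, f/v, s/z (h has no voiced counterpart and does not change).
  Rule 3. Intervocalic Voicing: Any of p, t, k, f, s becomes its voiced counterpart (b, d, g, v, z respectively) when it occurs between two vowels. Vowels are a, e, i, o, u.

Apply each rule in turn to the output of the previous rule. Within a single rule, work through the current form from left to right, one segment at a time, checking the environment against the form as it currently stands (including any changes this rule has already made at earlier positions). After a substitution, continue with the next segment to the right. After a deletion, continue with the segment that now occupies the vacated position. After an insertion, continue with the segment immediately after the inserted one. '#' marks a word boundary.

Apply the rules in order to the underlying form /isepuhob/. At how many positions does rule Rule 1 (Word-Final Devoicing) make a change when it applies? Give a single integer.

1

Rule 1 Word-Final Devoicing: [isepuhob] → [isepuhop]
Rule 2 Regressive Voicing Assimilation: no change — [isepuhop]
Rule 3 Intervocalic Voicing: [isepuhop] → [izebuhop]
Rule Rule 1 changed 1 position(s).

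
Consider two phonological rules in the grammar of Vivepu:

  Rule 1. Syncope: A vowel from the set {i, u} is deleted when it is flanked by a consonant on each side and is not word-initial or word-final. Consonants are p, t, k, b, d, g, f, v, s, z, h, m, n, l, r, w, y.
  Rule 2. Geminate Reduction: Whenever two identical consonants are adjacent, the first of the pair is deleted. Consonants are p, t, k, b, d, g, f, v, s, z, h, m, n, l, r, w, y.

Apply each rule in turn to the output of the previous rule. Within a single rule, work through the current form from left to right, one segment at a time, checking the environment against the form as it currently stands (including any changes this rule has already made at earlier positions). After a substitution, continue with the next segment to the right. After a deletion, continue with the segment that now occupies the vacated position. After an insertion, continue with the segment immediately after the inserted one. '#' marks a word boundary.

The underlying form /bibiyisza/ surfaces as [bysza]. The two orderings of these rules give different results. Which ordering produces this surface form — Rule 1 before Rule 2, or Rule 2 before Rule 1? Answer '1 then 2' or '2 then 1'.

1 then 2

Order 1 then 2:
  1 Syncope: [bibiyisza] → [bbysza]
  2 Geminate Reduction: [bbysza] → [bysza]
  result: [bysza]
Order 2 then 1:
  2 Geminate Reduction: no change — [bibiyisza]
  1 Syncope: [bibiyisza] → [bbysza]
  result: [bbysza]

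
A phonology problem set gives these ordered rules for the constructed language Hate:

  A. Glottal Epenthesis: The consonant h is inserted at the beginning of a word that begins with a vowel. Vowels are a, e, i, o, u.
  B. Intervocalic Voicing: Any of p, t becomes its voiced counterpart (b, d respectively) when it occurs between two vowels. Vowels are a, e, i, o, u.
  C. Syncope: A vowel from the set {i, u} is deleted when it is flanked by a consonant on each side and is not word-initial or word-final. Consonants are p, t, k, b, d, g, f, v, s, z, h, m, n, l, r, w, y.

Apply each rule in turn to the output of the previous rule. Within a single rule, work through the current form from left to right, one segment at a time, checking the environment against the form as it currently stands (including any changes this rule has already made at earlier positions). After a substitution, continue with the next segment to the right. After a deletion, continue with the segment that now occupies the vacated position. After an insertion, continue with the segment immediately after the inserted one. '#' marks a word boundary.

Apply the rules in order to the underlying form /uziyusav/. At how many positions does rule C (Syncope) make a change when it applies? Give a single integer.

A Glottal Epenthesis: [uziyusav] → [huziyusav]
B Intervocalic Voicing: no change — [huziyusav]
C Syncope: [huziyusav] → [hzysav]
Rule C changed 3 position(s).

3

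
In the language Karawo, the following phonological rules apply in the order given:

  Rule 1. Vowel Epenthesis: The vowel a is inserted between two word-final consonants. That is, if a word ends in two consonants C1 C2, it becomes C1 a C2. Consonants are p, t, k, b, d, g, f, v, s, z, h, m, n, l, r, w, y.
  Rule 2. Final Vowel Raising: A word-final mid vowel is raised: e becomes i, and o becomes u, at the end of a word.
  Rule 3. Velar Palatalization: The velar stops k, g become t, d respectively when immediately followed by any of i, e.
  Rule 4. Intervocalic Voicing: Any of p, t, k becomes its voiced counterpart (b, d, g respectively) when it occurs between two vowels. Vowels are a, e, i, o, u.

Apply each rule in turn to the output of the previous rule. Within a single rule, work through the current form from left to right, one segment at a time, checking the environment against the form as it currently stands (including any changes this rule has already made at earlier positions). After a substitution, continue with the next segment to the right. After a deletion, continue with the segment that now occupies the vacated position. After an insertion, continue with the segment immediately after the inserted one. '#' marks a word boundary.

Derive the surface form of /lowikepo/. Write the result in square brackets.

[lowidebu]

Rule 1 Vowel Epenthesis: no change — [lowikepo]
Rule 2 Final Vowel Raising: [lowikepo] → [lowikepu]
Rule 3 Velar Palatalization: [lowikepu] → [lowitepu]
Rule 4 Intervocalic Voicing: [lowitepu] → [lowidebu]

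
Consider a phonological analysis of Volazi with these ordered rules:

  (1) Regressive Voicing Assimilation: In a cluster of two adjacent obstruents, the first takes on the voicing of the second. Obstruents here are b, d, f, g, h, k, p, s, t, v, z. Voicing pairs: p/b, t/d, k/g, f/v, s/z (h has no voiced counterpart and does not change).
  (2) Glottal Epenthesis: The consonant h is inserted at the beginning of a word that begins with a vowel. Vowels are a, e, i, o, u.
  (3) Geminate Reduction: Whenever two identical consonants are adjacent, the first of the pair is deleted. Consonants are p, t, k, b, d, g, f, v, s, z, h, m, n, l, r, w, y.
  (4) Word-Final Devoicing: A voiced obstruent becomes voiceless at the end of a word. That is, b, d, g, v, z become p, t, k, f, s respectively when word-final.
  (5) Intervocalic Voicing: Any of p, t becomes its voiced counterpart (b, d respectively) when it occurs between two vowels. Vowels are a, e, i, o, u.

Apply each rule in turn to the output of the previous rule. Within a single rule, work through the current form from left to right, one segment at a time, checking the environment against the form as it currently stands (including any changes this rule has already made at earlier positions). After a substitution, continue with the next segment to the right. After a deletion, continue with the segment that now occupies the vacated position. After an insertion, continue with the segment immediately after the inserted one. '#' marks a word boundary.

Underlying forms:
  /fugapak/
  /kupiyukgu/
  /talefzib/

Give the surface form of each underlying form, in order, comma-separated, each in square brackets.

[fugabak], [kubiyugu], [talevzip]

/fugapak/:
  (1) Regressive Voicing Assimilation: no change — [fugapak]
  (2) Glottal Epenthesis: no change — [fugapak]
  (3) Geminate Reduction: no change — [fugapak]
  (4) Word-Final Devoicing: no change — [fugapak]
  (5) Intervocalic Voicing: [fugapak] → [fugabak]
/kupiyukgu/:
  (1) Regressive Voicing Assimilation: [kupiyukgu] → [kupiyuggu]
  (2) Glottal Epenthesis: no change — [kupiyuggu]
  (3) Geminate Reduction: [kupiyuggu] → [kupiyugu]
  (4) Word-Final Devoicing: no change — [kupiyugu]
  (5) Intervocalic Voicing: [kupiyugu] → [kubiyugu]
/talefzib/:
  (1) Regressive Voicing Assimilation: [talefzib] → [talevzib]
  (2) Glottal Epenthesis: no change — [talevzib]
  (3) Geminate Reduction: no change — [talevzib]
  (4) Word-Final Devoicing: [talevzib] → [talevzip]
  (5) Intervocalic Voicing: no change — [talevzip]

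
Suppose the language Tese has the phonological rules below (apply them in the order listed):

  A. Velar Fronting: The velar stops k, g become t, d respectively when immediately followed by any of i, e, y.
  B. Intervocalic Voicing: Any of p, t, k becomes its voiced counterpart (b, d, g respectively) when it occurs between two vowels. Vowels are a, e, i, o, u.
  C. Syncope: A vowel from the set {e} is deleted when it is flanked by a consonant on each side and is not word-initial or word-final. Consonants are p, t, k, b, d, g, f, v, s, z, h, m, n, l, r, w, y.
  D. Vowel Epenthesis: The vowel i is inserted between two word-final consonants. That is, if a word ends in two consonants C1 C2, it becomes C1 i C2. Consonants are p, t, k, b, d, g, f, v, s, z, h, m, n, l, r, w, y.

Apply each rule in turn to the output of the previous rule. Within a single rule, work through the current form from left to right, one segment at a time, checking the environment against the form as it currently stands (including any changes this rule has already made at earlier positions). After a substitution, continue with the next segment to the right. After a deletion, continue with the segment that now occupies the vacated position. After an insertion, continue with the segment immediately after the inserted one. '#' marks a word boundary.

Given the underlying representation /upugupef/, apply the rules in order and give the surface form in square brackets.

[ubugubif]

A Velar Fronting: no change — [upugupef]
B Intervocalic Voicing: [upugupef] → [ubugubef]
C Syncope: [ubugubef] → [ubugubf]
D Vowel Epenthesis: [ubugubf] → [ubugubif]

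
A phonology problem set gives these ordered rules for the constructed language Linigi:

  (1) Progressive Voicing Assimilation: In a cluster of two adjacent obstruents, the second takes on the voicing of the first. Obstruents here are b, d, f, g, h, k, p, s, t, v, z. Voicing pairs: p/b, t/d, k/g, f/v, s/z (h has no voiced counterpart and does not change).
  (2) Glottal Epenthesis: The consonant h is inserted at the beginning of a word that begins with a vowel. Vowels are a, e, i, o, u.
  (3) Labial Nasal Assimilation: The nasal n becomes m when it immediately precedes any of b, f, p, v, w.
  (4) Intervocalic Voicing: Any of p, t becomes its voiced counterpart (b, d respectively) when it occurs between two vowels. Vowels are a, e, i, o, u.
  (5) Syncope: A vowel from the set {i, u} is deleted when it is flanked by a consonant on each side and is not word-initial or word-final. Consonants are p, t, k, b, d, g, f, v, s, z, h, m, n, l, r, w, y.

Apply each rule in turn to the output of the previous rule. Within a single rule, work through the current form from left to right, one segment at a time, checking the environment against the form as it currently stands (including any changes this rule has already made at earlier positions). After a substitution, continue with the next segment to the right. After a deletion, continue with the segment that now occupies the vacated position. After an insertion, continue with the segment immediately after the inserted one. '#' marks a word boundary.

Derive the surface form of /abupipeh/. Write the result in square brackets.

[habbbeh]

(1) Progressive Voicing Assimilation: no change — [abupipeh]
(2) Glottal Epenthesis: [abupipeh] → [habupipeh]
(3) Labial Nasal Assimilation: no change — [habupipeh]
(4) Intervocalic Voicing: [habupipeh] → [habubibeh]
(5) Syncope: [habubibeh] → [habbbeh]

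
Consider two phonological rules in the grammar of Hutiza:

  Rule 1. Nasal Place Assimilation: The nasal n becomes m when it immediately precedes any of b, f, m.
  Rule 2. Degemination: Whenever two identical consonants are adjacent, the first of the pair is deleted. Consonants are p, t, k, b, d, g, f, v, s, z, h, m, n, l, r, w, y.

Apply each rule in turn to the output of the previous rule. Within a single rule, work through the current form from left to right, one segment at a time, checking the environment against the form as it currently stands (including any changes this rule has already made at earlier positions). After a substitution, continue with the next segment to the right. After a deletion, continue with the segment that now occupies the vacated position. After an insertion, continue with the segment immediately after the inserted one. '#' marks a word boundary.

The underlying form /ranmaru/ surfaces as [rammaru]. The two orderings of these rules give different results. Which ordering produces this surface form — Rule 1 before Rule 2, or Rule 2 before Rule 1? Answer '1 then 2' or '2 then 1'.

Order 1 then 2:
  1 Nasal Place Assimilation: [ranmaru] → [rammaru]
  2 Degemination: [rammaru] → [ramaru]
  result: [ramaru]
Order 2 then 1:
  2 Degemination: no change — [ranmaru]
  1 Nasal Place Assimilation: [ranmaru] → [rammaru]
  result: [rammaru]

2 then 1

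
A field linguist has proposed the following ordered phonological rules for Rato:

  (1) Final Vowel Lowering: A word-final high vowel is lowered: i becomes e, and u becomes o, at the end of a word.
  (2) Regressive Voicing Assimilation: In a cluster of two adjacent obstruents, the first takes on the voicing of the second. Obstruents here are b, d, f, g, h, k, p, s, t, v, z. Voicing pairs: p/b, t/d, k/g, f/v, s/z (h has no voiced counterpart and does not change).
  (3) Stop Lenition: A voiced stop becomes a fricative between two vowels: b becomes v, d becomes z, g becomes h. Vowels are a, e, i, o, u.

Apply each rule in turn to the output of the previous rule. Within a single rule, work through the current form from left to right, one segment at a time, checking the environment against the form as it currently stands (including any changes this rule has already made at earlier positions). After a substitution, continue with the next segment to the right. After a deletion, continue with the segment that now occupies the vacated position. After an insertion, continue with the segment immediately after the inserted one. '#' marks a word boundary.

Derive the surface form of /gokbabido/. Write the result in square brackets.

[gogbavizo]

(1) Final Vowel Lowering: no change — [gokbabido]
(2) Regressive Voicing Assimilation: [gokbabido] → [gogbabido]
(3) Stop Lenition: [gogbabido] → [gogbavizo]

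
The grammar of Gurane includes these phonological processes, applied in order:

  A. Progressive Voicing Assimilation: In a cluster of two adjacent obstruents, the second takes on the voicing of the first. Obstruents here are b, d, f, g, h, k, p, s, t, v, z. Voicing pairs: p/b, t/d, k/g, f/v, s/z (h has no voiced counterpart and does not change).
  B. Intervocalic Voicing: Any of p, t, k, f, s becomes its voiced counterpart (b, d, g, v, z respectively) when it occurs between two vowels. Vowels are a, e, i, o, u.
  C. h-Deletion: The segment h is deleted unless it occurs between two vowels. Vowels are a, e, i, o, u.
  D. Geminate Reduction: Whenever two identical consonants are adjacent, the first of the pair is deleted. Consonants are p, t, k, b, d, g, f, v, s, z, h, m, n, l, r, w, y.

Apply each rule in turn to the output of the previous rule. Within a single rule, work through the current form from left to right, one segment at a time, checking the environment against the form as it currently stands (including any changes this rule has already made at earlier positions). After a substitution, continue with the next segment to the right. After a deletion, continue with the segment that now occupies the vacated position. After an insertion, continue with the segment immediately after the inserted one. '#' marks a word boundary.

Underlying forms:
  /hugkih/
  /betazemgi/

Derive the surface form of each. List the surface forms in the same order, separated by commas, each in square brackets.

[ugi], [bedazemgi]

/hugkih/:
  A Progressive Voicing Assimilation: [hugkih] → [huggih]
  B Intervocalic Voicing: no change — [huggih]
  C h-Deletion: [huggih] → [uggi]
  D Geminate Reduction: [uggi] → [ugi]
/betazemgi/:
  A Progressive Voicing Assimilation: no change — [betazemgi]
  B Intervocalic Voicing: [betazemgi] → [bedazemgi]
  C h-Deletion: no change — [bedazemgi]
  D Geminate Reduction: no change — [bedazemgi]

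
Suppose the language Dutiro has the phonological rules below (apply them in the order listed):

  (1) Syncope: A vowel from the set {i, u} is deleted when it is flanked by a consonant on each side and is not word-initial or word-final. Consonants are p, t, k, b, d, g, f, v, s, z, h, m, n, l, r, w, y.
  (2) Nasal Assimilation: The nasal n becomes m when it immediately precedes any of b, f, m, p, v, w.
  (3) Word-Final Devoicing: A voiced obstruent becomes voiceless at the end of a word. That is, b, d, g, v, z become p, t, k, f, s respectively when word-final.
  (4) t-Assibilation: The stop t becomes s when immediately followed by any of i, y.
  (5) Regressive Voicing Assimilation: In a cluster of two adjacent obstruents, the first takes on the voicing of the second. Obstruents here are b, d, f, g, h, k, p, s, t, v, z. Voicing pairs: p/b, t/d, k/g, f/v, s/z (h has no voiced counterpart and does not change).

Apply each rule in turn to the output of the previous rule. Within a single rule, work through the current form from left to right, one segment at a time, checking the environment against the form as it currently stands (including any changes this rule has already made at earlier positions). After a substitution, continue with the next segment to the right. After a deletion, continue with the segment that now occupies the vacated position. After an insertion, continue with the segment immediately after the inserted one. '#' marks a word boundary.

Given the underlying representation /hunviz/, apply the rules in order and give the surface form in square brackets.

(1) Syncope: [hunviz] → [hnvz]
(2) Nasal Assimilation: [hnvz] → [hmvz]
(3) Word-Final Devoicing: [hmvz] → [hmvs]
(4) t-Assibilation: no change — [hmvs]
(5) Regressive Voicing Assimilation: [hmvs] → [hmfs]

[hmfs]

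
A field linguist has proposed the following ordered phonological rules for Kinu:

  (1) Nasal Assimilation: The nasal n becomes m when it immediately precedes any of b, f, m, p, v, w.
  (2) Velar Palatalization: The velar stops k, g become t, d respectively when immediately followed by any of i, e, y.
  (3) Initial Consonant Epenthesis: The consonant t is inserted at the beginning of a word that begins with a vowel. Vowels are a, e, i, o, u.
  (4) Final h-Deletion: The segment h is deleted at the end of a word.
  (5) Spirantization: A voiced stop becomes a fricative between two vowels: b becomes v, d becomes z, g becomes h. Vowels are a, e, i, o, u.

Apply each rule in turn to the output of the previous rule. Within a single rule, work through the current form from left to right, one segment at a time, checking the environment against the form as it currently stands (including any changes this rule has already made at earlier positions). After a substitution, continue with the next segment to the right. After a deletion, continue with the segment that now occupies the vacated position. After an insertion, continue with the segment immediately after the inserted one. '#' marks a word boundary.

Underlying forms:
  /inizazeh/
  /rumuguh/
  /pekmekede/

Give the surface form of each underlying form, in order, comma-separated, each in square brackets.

[tinizaze], [rumuhu], [pekmeteze]

/inizazeh/:
  (1) Nasal Assimilation: no change — [inizazeh]
  (2) Velar Palatalization: no change — [inizazeh]
  (3) Initial Consonant Epenthesis: [inizazeh] → [tinizazeh]
  (4) Final h-Deletion: [tinizazeh] → [tinizaze]
  (5) Spirantization: no change — [tinizaze]
/rumuguh/:
  (1) Nasal Assimilation: no change — [rumuguh]
  (2) Velar Palatalization: no change — [rumuguh]
  (3) Initial Consonant Epenthesis: no change — [rumuguh]
  (4) Final h-Deletion: [rumuguh] → [rumugu]
  (5) Spirantization: [rumugu] → [rumuhu]
/pekmekede/:
  (1) Nasal Assimilation: no change — [pekmekede]
  (2) Velar Palatalization: [pekmekede] → [pekmetede]
  (3) Initial Consonant Epenthesis: no change — [pekmetede]
  (4) Final h-Deletion: no change — [pekmetede]
  (5) Spirantization: [pekmetede] → [pekmeteze]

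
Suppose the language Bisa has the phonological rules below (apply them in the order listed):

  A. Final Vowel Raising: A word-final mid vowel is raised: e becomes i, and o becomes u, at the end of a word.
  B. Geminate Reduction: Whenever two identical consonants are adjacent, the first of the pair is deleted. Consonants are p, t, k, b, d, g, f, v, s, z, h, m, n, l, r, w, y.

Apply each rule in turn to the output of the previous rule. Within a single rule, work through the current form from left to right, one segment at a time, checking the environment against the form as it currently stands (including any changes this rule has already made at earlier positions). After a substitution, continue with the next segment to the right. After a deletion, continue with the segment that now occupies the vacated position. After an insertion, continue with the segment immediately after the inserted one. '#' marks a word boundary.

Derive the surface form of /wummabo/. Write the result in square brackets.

[wumabu]

A Final Vowel Raising: [wummabo] → [wummabu]
B Geminate Reduction: [wummabu] → [wumabu]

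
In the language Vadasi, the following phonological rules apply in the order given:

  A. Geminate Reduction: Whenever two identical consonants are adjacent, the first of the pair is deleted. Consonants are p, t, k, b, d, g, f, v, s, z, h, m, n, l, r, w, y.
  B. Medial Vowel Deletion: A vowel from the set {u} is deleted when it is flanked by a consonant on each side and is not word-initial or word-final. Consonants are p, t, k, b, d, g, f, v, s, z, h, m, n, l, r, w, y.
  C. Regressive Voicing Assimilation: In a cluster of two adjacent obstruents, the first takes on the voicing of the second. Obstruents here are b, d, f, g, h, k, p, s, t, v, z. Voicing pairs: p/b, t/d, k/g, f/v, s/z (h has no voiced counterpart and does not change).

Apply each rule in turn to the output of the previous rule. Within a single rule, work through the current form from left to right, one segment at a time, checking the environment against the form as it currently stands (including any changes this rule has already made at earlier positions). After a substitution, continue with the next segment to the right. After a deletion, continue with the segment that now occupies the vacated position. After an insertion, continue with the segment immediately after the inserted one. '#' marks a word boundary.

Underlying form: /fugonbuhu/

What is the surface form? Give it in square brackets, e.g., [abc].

[vgonphu]

A Geminate Reduction: no change — [fugonbuhu]
B Medial Vowel Deletion: [fugonbuhu] → [fgonbhu]
C Regressive Voicing Assimilation: [fgonbhu] → [vgonphu]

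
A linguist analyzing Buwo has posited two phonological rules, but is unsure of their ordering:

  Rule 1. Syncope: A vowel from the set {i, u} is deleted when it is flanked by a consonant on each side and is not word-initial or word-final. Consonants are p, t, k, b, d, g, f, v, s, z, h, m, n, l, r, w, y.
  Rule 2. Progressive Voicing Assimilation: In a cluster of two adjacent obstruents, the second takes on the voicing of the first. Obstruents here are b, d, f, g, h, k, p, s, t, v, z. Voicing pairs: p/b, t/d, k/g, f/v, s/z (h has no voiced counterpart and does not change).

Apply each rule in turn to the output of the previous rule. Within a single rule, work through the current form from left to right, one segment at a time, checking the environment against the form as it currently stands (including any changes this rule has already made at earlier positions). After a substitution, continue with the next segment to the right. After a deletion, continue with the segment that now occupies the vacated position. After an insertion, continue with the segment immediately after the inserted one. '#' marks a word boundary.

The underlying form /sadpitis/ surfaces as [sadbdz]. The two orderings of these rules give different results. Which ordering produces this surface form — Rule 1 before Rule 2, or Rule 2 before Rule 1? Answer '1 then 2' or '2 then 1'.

Order 1 then 2:
  1 Syncope: [sadpitis] → [sadpts]
  2 Progressive Voicing Assimilation: [sadpts] → [sadbdz]
  result: [sadbdz]
Order 2 then 1:
  2 Progressive Voicing Assimilation: [sadpitis] → [sadbitis]
  1 Syncope: [sadbitis] → [sadbts]
  result: [sadbts]

1 then 2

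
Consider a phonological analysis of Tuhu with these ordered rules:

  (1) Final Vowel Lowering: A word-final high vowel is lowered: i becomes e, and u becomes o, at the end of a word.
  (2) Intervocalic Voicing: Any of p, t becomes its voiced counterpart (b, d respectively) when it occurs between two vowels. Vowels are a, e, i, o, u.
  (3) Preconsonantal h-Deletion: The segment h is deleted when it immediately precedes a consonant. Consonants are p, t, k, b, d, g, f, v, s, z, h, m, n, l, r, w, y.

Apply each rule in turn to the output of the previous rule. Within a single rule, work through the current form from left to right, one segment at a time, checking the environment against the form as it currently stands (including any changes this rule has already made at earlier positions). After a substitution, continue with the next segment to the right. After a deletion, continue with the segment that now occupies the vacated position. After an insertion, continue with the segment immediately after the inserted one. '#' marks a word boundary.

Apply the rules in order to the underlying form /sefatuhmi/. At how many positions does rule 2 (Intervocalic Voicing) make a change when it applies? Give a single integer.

(1) Final Vowel Lowering: [sefatuhmi] → [sefatuhme]
(2) Intervocalic Voicing: [sefatuhme] → [sefaduhme]
(3) Preconsonantal h-Deletion: [sefaduhme] → [sefadume]
Rule 2 changed 1 position(s).

1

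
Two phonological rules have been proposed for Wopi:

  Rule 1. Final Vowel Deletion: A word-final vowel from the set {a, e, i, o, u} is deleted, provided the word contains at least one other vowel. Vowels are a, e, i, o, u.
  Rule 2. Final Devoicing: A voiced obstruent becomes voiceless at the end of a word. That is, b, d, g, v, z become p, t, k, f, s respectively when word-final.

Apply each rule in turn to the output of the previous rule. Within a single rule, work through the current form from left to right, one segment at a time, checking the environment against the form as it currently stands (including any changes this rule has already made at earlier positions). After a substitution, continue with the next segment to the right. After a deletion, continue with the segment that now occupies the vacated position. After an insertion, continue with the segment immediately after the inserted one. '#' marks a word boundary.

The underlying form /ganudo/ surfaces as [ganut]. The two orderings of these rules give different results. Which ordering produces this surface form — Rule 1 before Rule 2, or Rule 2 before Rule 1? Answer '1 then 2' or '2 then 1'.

Order 1 then 2:
  1 Final Vowel Deletion: [ganudo] → [ganud]
  2 Final Devoicing: [ganud] → [ganut]
  result: [ganut]
Order 2 then 1:
  2 Final Devoicing: no change — [ganudo]
  1 Final Vowel Deletion: [ganudo] → [ganud]
  result: [ganud]

1 then 2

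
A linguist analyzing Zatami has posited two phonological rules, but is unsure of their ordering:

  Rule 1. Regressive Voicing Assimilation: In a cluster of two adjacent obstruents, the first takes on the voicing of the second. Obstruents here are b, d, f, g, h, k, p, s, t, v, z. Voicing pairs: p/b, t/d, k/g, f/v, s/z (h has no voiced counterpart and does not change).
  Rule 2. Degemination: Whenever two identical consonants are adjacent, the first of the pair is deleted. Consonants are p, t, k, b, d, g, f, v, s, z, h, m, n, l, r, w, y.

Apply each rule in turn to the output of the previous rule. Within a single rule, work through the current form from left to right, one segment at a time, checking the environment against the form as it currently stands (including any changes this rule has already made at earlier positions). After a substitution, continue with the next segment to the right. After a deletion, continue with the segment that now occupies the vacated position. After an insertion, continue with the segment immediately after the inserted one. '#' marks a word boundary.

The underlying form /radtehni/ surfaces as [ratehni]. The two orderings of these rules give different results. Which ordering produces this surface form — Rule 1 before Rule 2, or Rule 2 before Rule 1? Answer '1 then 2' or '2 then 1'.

1 then 2

Order 1 then 2:
  1 Regressive Voicing Assimilation: [radtehni] → [rattehni]
  2 Degemination: [rattehni] → [ratehni]
  result: [ratehni]
Order 2 then 1:
  2 Degemination: no change — [radtehni]
  1 Regressive Voicing Assimilation: [radtehni] → [rattehni]
  result: [rattehni]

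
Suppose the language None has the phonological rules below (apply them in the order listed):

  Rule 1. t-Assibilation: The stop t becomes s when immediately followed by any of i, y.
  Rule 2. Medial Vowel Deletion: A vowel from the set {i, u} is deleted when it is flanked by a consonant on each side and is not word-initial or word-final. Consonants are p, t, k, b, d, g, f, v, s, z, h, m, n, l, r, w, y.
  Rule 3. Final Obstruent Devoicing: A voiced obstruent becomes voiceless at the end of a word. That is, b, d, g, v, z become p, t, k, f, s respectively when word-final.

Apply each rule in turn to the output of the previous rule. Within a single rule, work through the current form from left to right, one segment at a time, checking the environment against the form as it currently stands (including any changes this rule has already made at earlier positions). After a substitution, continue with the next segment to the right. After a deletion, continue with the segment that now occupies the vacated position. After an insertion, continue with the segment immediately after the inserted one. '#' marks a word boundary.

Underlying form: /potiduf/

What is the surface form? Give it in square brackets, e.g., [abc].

[posdf]

Rule 1 t-Assibilation: [potiduf] → [posiduf]
Rule 2 Medial Vowel Deletion: [posiduf] → [posdf]
Rule 3 Final Obstruent Devoicing: no change — [posdf]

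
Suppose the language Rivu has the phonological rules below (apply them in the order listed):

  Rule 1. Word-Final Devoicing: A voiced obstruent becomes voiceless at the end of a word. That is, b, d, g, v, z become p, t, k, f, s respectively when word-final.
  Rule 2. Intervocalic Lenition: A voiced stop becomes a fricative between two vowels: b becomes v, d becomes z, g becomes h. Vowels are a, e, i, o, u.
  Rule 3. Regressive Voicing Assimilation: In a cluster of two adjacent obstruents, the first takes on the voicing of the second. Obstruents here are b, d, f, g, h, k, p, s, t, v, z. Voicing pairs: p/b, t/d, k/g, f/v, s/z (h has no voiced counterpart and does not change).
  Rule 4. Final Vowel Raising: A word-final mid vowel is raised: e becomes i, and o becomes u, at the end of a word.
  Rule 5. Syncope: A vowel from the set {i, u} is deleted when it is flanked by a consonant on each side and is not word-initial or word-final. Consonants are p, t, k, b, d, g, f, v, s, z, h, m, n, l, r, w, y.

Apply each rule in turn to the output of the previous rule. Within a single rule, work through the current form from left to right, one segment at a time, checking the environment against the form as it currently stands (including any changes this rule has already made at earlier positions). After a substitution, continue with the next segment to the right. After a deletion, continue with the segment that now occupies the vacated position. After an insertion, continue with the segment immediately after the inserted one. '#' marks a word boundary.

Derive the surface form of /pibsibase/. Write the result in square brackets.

Rule 1 Word-Final Devoicing: no change — [pibsibase]
Rule 2 Intervocalic Lenition: [pibsibase] → [pibsivase]
Rule 3 Regressive Voicing Assimilation: [pibsivase] → [pipsivase]
Rule 4 Final Vowel Raising: [pipsivase] → [pipsivasi]
Rule 5 Syncope: [pipsivasi] → [ppsvasi]

[ppsvasi]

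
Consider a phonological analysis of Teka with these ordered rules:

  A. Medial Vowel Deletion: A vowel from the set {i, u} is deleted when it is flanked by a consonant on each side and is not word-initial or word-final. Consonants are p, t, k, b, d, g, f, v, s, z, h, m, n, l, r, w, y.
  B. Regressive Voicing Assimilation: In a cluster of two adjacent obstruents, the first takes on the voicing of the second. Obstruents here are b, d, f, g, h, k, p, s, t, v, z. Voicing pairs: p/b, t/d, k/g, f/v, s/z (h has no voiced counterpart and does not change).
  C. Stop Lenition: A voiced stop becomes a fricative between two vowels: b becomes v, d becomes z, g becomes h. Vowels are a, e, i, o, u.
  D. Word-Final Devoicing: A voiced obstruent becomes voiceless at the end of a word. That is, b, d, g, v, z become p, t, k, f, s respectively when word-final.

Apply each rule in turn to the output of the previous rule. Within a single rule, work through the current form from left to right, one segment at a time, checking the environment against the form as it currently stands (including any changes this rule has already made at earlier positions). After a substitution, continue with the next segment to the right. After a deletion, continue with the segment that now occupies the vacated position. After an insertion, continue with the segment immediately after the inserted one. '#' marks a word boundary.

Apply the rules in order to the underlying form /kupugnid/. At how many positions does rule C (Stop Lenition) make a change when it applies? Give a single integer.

0

A Medial Vowel Deletion: [kupugnid] → [kpgnd]
B Regressive Voicing Assimilation: [kpgnd] → [kbgnd]
C Stop Lenition: no change — [kbgnd]
D Word-Final Devoicing: [kbgnd] → [kbgnt]
Rule C changed 0 position(s).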